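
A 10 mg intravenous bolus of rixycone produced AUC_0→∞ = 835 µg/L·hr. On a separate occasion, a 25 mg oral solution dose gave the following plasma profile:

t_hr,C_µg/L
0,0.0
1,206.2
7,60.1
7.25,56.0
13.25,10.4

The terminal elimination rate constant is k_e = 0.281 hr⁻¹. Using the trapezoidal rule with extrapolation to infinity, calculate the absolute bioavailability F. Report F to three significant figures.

F = 0.552

Trapezoidal AUC_0→13.25 (oral solution):
  [0→1]: (0.0+206.2)/2 × 1 = 103.1
  [1→7]: (206.2+60.1)/2 × 6 = 798.9
  [7→7.25]: (60.1+56.0)/2 × 0.25 = 14.5125
  [7.25→13.25]: (56.0+10.4)/2 × 6 = 199.2
  Sum = 1115.7125 µg/L·hr
Tail: C_last/k_e = 10.4/0.281 = 37.011
AUC_0→∞ (oral solution) = 1115.7125 + 37.011 = 1152.7235 µg/L·hr
F = (AUC_ev/D_ev)/(AUC_iv/D_iv) = (1152.7235/25)/(835/10) = 46.10894/83.5 = 0.5522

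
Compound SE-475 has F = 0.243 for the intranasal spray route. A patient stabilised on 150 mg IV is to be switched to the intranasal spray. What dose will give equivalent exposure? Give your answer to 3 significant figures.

For equal systemic exposure: F × D_ev = D_iv
D_ev = D_iv / F = 150 / 0.243 = 617.284 mg

D_intranasal = 617 mg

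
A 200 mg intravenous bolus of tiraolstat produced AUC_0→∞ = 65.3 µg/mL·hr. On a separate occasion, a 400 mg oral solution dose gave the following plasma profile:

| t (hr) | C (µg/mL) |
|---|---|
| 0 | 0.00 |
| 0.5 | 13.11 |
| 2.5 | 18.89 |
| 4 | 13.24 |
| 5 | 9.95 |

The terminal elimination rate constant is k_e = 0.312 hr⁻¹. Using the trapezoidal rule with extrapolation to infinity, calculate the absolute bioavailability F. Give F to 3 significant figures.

F = 0.788

Trapezoidal AUC_0→5 (oral solution):
  [0→0.5]: (0.00+13.11)/2 × 0.5 = 3.2775
  [0.5→2.5]: (13.11+18.89)/2 × 2 = 32.0
  [2.5→4]: (18.89+13.24)/2 × 1.5 = 24.0975
  [4→5]: (13.24+9.95)/2 × 1 = 11.595
  Sum = 70.97 µg/mL·hr
Tail: C_last/k_e = 9.95/0.312 = 31.891
AUC_0→∞ (oral solution) = 70.97 + 31.891 = 102.861 µg/mL·hr
F = (AUC_ev/D_ev)/(AUC_iv/D_iv) = (102.861/400)/(65.3/200) = 0.2571525/0.3265 = 0.7876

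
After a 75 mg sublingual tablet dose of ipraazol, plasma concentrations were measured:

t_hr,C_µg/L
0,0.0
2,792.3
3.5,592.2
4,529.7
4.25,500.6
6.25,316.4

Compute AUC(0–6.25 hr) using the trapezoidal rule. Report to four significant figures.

Trapezoidal AUC_0→6.25:
  [0→2]: (0.0+792.3)/2 × 2 = 792.3
  [2→3.5]: (792.3+592.2)/2 × 1.5 = 1038.375
  [3.5→4]: (592.2+529.7)/2 × 0.5 = 280.475
  [4→4.25]: (529.7+500.6)/2 × 0.25 = 128.7875
  [4.25→6.25]: (500.6+316.4)/2 × 2 = 817.0
  Sum = 3056.9375 µg/L·hr

AUC = 3057 µg/L·hr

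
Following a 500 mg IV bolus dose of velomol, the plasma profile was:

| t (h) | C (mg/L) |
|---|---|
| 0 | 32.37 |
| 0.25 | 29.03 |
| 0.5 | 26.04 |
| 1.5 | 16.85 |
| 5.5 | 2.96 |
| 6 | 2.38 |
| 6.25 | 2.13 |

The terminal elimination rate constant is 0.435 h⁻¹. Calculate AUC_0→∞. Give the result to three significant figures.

AUC = 82.4 mg/L·h

Trapezoidal AUC_0→6.25:
  [0→0.25]: (32.37+29.03)/2 × 0.25 = 7.675
  [0.25→0.5]: (29.03+26.04)/2 × 0.25 = 6.88375
  [0.5→1.5]: (26.04+16.85)/2 × 1 = 21.445
  [1.5→5.5]: (16.85+2.96)/2 × 4 = 39.62
  [5.5→6]: (2.96+2.38)/2 × 0.5 = 1.335
  [6→6.25]: (2.38+2.13)/2 × 0.25 = 0.56375
  Sum = 77.5225 mg/L·h
Extrapolated tail: C_last / k_e = 2.13 / 0.435 = 4.897
AUC_0→∞ = 77.5225 + 4.897 = 82.4195 mg/L·h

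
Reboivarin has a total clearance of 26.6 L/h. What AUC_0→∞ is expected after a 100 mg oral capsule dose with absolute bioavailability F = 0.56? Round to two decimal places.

AUC = 2.11 mg/L·h

AUC_0→∞ = F × Dose / CL
        = 0.56 × 100 / 26.6 = 2.10526 mg/L·h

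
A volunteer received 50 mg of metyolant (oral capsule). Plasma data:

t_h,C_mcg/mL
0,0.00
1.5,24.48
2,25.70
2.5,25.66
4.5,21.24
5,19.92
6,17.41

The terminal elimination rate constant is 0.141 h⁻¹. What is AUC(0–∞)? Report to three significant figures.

Trapezoidal AUC_0→6:
  [0→1.5]: (0.00+24.48)/2 × 1.5 = 18.36
  [1.5→2]: (24.48+25.70)/2 × 0.5 = 12.545
  [2→2.5]: (25.70+25.66)/2 × 0.5 = 12.84
  [2.5→4.5]: (25.66+21.24)/2 × 2 = 46.9
  [4.5→5]: (21.24+19.92)/2 × 0.5 = 10.29
  [5→6]: (19.92+17.41)/2 × 1 = 18.665
  Sum = 119.6 mcg/mL·h
Extrapolated tail: C_last / k_e = 17.41 / 0.141 = 123.475
AUC_0→∞ = 119.6 + 123.475 = 243.075 mcg/mL·h

AUC = 243 mcg/mL·h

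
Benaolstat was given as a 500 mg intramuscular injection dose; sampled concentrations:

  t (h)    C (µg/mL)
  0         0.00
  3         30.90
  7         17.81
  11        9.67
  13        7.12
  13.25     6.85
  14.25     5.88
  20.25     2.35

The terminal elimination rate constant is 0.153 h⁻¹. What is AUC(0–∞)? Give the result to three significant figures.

AUC = 264 µg/mL·h

Trapezoidal AUC_0→20.25:
  [0→3]: (0.00+30.90)/2 × 3 = 46.35
  [3→7]: (30.90+17.81)/2 × 4 = 97.42
  [7→11]: (17.81+9.67)/2 × 4 = 54.96
  [11→13]: (9.67+7.12)/2 × 2 = 16.79
  [13→13.25]: (7.12+6.85)/2 × 0.25 = 1.74625
  [13.25→14.25]: (6.85+5.88)/2 × 1 = 6.365
  [14.25→20.25]: (5.88+2.35)/2 × 6 = 24.69
  Sum = 248.32125 µg/mL·h
Extrapolated tail: C_last / k_e = 2.35 / 0.153 = 15.359
AUC_0→∞ = 248.32125 + 15.359 = 263.68025 µg/mL·h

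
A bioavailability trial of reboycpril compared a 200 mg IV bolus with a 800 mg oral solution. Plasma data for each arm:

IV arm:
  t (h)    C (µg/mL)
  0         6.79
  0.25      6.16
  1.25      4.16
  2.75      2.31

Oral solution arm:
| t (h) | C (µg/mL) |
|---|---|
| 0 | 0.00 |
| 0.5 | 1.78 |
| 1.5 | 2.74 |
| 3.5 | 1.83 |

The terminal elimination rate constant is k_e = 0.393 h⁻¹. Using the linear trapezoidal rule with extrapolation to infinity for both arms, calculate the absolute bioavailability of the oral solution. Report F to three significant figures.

F = 0.170

Trapezoidal AUC_0→2.75 (IV):
  [0→0.25]: (6.79+6.16)/2 × 0.25 = 1.61875
  [0.25→1.25]: (6.16+4.16)/2 × 1 = 5.16
  [1.25→2.75]: (4.16+2.31)/2 × 1.5 = 4.8525
  Sum = 11.63125 µg/mL·h
IV tail: 2.31/0.393 = 5.878; AUC_iv,0→∞ = 11.63125 + 5.878 = 17.50925 µg/mL·h
Trapezoidal AUC_0→3.5 (oral solution):
  [0→0.5]: (0.00+1.78)/2 × 0.5 = 0.445
  [0.5→1.5]: (1.78+2.74)/2 × 1 = 2.26
  [1.5→3.5]: (2.74+1.83)/2 × 2 = 4.57
  Sum = 7.275 µg/mL·h
oral solution tail: 1.83/0.393 = 4.656; AUC_ev,0→∞ = 7.275 + 4.656 = 11.931 µg/mL·h
F = (AUC_ev/D_ev)/(AUC_iv/D_iv) = (11.931/800)/(17.50925/200) = 0.01491375/0.08754625 = 0.1704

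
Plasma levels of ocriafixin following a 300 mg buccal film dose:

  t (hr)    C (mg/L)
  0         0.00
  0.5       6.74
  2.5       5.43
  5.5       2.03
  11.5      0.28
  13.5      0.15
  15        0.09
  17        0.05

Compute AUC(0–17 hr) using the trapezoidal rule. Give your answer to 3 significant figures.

AUC = 32.7 mg/L·hr

Trapezoidal AUC_0→17:
  [0→0.5]: (0.00+6.74)/2 × 0.5 = 1.685
  [0.5→2.5]: (6.74+5.43)/2 × 2 = 12.17
  [2.5→5.5]: (5.43+2.03)/2 × 3 = 11.19
  [5.5→11.5]: (2.03+0.28)/2 × 6 = 6.93
  [11.5→13.5]: (0.28+0.15)/2 × 2 = 0.43
  [13.5→15]: (0.15+0.09)/2 × 1.5 = 0.18
  [15→17]: (0.09+0.05)/2 × 2 = 0.14
  Sum = 32.725 mg/L·hr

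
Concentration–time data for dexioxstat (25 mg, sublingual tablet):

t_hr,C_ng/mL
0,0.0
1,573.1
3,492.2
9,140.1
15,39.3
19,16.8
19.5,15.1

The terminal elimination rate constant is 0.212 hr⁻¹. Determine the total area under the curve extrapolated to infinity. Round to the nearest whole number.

AUC = 3978 ng/mL·hr

Trapezoidal AUC_0→19.5:
  [0→1]: (0.0+573.1)/2 × 1 = 286.55
  [1→3]: (573.1+492.2)/2 × 2 = 1065.3
  [3→9]: (492.2+140.1)/2 × 6 = 1896.9
  [9→15]: (140.1+39.3)/2 × 6 = 538.2
  [15→19]: (39.3+16.8)/2 × 4 = 112.2
  [19→19.5]: (16.8+15.1)/2 × 0.5 = 7.975
  Sum = 3907.125 ng/mL·hr
Extrapolated tail: C_last / k_e = 15.1 / 0.212 = 71.226
AUC_0→∞ = 3907.125 + 71.226 = 3978.351 ng/mL·hr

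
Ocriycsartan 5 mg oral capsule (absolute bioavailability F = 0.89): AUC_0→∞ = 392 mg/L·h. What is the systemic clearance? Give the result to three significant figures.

CL = 0.0114 L/h

CL = F × Dose / AUC_0→∞
   = 0.89 × 5 / 392 = 0.011352 L/h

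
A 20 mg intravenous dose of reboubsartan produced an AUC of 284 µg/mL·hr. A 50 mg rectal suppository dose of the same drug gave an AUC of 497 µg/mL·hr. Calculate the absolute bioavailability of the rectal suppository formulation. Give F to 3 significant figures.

F = 0.700

F = (AUC_ev / D_ev) / (AUC_iv / D_iv)
  = (497/50) / (284/20)
  = 9.94 / 14.2 = 0.7000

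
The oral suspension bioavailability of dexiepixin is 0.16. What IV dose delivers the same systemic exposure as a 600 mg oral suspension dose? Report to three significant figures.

Systemic exposure from an extravascular dose = F × D_ev, so the equivalent IV dose is F × D_ev.
D_iv = F × D_ev = 0.16 × 600 = 96 mg

D_iv = 96.0 mg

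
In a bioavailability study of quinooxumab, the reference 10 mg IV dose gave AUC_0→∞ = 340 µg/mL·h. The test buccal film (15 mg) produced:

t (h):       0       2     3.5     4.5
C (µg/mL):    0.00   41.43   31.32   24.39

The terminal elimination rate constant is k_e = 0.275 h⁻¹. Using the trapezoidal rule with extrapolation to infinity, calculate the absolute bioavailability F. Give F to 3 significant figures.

F = 0.417

Trapezoidal AUC_0→4.5 (buccal film):
  [0→2]: (0.00+41.43)/2 × 2 = 41.43
  [2→3.5]: (41.43+31.32)/2 × 1.5 = 54.5625
  [3.5→4.5]: (31.32+24.39)/2 × 1 = 27.855
  Sum = 123.8475 µg/mL·h
Tail: C_last/k_e = 24.39/0.275 = 88.691
AUC_0→∞ (buccal film) = 123.8475 + 88.691 = 212.5385 µg/mL·h
F = (AUC_ev/D_ev)/(AUC_iv/D_iv) = (212.5385/15)/(340/10) = 14.1692/34 = 0.4167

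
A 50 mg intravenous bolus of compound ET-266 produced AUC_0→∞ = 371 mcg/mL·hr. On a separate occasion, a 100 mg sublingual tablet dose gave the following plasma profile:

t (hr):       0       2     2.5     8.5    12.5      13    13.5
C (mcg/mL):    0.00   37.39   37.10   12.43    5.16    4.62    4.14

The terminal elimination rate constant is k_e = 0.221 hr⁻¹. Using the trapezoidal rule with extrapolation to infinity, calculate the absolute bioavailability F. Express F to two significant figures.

F = 0.35

Trapezoidal AUC_0→13.5 (sublingual tablet):
  [0→2]: (0.00+37.39)/2 × 2 = 37.39
  [2→2.5]: (37.39+37.10)/2 × 0.5 = 18.6225
  [2.5→8.5]: (37.10+12.43)/2 × 6 = 148.59
  [8.5→12.5]: (12.43+5.16)/2 × 4 = 35.18
  [12.5→13]: (5.16+4.62)/2 × 0.5 = 2.445
  [13→13.5]: (4.62+4.14)/2 × 0.5 = 2.19
  Sum = 244.4175 mcg/mL·hr
Tail: C_last/k_e = 4.14/0.221 = 18.733
AUC_0→∞ (sublingual tablet) = 244.4175 + 18.733 = 263.1505 mcg/mL·hr
F = (AUC_ev/D_ev)/(AUC_iv/D_iv) = (263.1505/100)/(371/50) = 2.631505/7.42 = 0.3547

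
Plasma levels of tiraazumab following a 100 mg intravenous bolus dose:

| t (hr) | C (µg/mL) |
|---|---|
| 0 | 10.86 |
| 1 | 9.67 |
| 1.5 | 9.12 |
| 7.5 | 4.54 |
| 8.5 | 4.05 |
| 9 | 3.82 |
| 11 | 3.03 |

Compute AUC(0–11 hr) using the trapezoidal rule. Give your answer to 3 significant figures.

Trapezoidal AUC_0→11:
  [0→1]: (10.86+9.67)/2 × 1 = 10.265
  [1→1.5]: (9.67+9.12)/2 × 0.5 = 4.6975
  [1.5→7.5]: (9.12+4.54)/2 × 6 = 40.98
  [7.5→8.5]: (4.54+4.05)/2 × 1 = 4.295
  [8.5→9]: (4.05+3.82)/2 × 0.5 = 1.9675
  [9→11]: (3.82+3.03)/2 × 2 = 6.85
  Sum = 69.055 µg/mL·hr

AUC = 69.1 µg/mL·hr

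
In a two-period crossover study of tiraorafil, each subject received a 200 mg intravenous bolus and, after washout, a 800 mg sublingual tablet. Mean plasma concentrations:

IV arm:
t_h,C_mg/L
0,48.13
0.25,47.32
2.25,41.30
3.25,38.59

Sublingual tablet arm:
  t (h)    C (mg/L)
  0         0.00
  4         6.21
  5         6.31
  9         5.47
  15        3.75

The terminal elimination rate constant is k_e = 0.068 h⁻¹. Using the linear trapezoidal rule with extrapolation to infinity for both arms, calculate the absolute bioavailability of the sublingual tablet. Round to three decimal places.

Trapezoidal AUC_0→3.25 (IV):
  [0→0.25]: (48.13+47.32)/2 × 0.25 = 11.93125
  [0.25→2.25]: (47.32+41.30)/2 × 2 = 88.62
  [2.25→3.25]: (41.30+38.59)/2 × 1 = 39.945
  Sum = 140.49625 mg/L·h
IV tail: 38.59/0.068 = 567.500; AUC_iv,0→∞ = 140.49625 + 567.500 = 707.99625 mg/L·h
Trapezoidal AUC_0→15 (sublingual tablet):
  [0→4]: (0.00+6.21)/2 × 4 = 12.42
  [4→5]: (6.21+6.31)/2 × 1 = 6.26
  [5→9]: (6.31+5.47)/2 × 4 = 23.56
  [9→15]: (5.47+3.75)/2 × 6 = 27.66
  Sum = 69.9 mg/L·h
sublingual tablet tail: 3.75/0.068 = 55.147; AUC_ev,0→∞ = 69.9 + 55.147 = 125.047 mg/L·h
F = (AUC_ev/D_ev)/(AUC_iv/D_iv) = (125.047/800)/(707.99625/200) = 0.15630875/3.53998 = 0.0442

F = 0.044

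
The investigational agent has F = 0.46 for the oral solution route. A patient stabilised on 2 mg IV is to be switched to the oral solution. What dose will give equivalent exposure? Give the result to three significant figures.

D_oral = 4.35 mg

For equal systemic exposure: F × D_ev = D_iv
D_ev = D_iv / F = 2 / 0.46 = 4.34783 mg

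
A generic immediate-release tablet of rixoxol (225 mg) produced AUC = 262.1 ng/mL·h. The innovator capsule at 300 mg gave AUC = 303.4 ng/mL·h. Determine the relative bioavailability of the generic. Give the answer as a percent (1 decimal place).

F_rel = (AUC_test/D_test) / (AUC_ref/D_ref)
      = (262.1/225) / (303.4/300)
      = 1.16489 / 1.01133 = 1.1518 = 115.18%

F_rel = 115.2%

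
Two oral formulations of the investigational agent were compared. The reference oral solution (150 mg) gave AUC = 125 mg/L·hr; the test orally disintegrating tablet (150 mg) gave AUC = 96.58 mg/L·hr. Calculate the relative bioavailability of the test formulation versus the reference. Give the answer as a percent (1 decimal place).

F_rel = 77.3%

F_rel = (AUC_test/D_test) / (AUC_ref/D_ref)
      = (96.58/150) / (125/150)
      = 0.643867 / 0.833333 = 0.7726 = 77.26%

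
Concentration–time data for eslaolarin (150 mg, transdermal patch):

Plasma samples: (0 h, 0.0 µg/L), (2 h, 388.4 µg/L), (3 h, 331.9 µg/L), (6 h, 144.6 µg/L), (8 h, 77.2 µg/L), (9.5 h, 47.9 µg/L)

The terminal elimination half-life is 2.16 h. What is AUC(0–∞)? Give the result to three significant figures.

AUC = 1930 µg/L·h

Trapezoidal AUC_0→9.5:
  [0→2]: (0.0+388.4)/2 × 2 = 388.4
  [2→3]: (388.4+331.9)/2 × 1 = 360.15
  [3→6]: (331.9+144.6)/2 × 3 = 714.75
  [6→8]: (144.6+77.2)/2 × 2 = 221.8
  [8→9.5]: (77.2+47.9)/2 × 1.5 = 93.825
  Sum = 1778.925 µg/L·h
k_e = ln2 / t½ = 0.693147 / 2.16 = 0.3209 h^-1
Extrapolated tail: C_last / k_e = 47.9 / 0.3209 = 149.268
AUC_0→∞ = 1778.925 + 149.268 = 1928.193 µg/L·h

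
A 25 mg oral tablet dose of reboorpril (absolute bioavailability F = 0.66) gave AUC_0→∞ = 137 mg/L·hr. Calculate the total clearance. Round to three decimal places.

CL = 0.120 L/hr

CL = F × Dose / AUC_0→∞
   = 0.66 × 25 / 137 = 0.120438 L/hr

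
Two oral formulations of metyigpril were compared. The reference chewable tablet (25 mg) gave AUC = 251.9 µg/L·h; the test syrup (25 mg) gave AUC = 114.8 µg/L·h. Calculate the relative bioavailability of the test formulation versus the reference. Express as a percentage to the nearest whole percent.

F_rel = (AUC_test/D_test) / (AUC_ref/D_ref)
      = (114.8/25) / (251.9/25)
      = 4.592 / 10.076 = 0.4557 = 45.57%

F_rel = 46%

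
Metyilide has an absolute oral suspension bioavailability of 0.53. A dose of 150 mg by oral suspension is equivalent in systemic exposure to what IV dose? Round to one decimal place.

D_iv = 79.5 mg

Systemic exposure from an extravascular dose = F × D_ev, so the equivalent IV dose is F × D_ev.
D_iv = F × D_ev = 0.53 × 150 = 79.5 mg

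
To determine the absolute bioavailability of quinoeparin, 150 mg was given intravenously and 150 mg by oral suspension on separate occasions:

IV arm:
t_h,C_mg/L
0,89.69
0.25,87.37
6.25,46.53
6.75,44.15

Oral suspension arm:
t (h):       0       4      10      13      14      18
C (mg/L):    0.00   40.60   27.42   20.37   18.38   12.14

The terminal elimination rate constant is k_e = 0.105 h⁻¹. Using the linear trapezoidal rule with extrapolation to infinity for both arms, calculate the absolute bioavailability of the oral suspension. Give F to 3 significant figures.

Trapezoidal AUC_0→6.75 (IV):
  [0→0.25]: (89.69+87.37)/2 × 0.25 = 22.1325
  [0.25→6.25]: (87.37+46.53)/2 × 6 = 401.7
  [6.25→6.75]: (46.53+44.15)/2 × 0.5 = 22.67
  Sum = 446.5025 mg/L·h
IV tail: 44.15/0.105 = 420.476; AUC_iv,0→∞ = 446.5025 + 420.476 = 866.9785 mg/L·h
Trapezoidal AUC_0→18 (oral suspension):
  [0→4]: (0.00+40.60)/2 × 4 = 81.2
  [4→10]: (40.60+27.42)/2 × 6 = 204.06
  [10→13]: (27.42+20.37)/2 × 3 = 71.685
  [13→14]: (20.37+18.38)/2 × 1 = 19.375
  [14→18]: (18.38+12.14)/2 × 4 = 61.04
  Sum = 437.36 mg/L·h
oral suspension tail: 12.14/0.105 = 115.619; AUC_ev,0→∞ = 437.36 + 115.619 = 552.979 mg/L·h
F = (AUC_ev/D_ev)/(AUC_iv/D_iv) = (552.979/150)/(866.9785/150) = 3.68653/5.77986 = 0.6378

F = 0.638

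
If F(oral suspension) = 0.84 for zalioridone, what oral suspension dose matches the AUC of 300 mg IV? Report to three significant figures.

D_oral = 357 mg

For equal systemic exposure: F × D_ev = D_iv
D_ev = D_iv / F = 300 / 0.84 = 357.143 mg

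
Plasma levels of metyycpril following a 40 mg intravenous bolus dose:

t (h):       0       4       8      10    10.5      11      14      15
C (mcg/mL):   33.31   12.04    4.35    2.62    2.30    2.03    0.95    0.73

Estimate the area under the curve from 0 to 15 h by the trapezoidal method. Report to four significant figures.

Trapezoidal AUC_0→15:
  [0→4]: (33.31+12.04)/2 × 4 = 90.7
  [4→8]: (12.04+4.35)/2 × 4 = 32.78
  [8→10]: (4.35+2.62)/2 × 2 = 6.97
  [10→10.5]: (2.62+2.30)/2 × 0.5 = 1.23
  [10.5→11]: (2.30+2.03)/2 × 0.5 = 1.0825
  [11→14]: (2.03+0.95)/2 × 3 = 4.47
  [14→15]: (0.95+0.73)/2 × 1 = 0.84
  Sum = 138.0725 mcg/mL·h

AUC = 138.1 mcg/mL·h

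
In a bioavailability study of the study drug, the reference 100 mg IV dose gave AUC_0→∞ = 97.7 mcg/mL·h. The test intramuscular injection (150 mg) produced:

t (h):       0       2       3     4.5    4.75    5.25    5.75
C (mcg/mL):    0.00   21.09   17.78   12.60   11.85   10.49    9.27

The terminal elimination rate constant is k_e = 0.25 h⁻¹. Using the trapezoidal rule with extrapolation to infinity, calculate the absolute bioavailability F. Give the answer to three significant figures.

Trapezoidal AUC_0→5.75 (intramuscular injection):
  [0→2]: (0.00+21.09)/2 × 2 = 21.09
  [2→3]: (21.09+17.78)/2 × 1 = 19.435
  [3→4.5]: (17.78+12.60)/2 × 1.5 = 22.785
  [4.5→4.75]: (12.60+11.85)/2 × 0.25 = 3.05625
  [4.75→5.25]: (11.85+10.49)/2 × 0.5 = 5.585
  [5.25→5.75]: (10.49+9.27)/2 × 0.5 = 4.94
  Sum = 76.89125 mcg/mL·h
Tail: C_last/k_e = 9.27/0.25 = 37.080
AUC_0→∞ (intramuscular injection) = 76.89125 + 37.080 = 113.97125 mcg/mL·h
F = (AUC_ev/D_ev)/(AUC_iv/D_iv) = (113.97125/150)/(97.7/100) = 0.759808/0.977 = 0.7777

F = 0.778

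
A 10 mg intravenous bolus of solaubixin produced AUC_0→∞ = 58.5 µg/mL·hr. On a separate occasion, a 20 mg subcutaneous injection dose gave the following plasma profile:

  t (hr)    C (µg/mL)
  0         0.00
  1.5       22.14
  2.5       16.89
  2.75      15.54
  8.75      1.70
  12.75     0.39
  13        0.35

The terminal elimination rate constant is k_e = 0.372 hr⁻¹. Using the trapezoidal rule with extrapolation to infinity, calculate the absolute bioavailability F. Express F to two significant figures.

F = 0.83

Trapezoidal AUC_0→13 (subcutaneous injection):
  [0→1.5]: (0.00+22.14)/2 × 1.5 = 16.605
  [1.5→2.5]: (22.14+16.89)/2 × 1 = 19.515
  [2.5→2.75]: (16.89+15.54)/2 × 0.25 = 4.05375
  [2.75→8.75]: (15.54+1.70)/2 × 6 = 51.72
  [8.75→12.75]: (1.70+0.39)/2 × 4 = 4.18
  [12.75→13]: (0.39+0.35)/2 × 0.25 = 0.0925
  Sum = 96.16625 µg/mL·hr
Tail: C_last/k_e = 0.35/0.372 = 0.941
AUC_0→∞ (subcutaneous injection) = 96.16625 + 0.941 = 97.10725 µg/mL·hr
F = (AUC_ev/D_ev)/(AUC_iv/D_iv) = (97.10725/20)/(58.5/10) = 4.8553625/5.85 = 0.8300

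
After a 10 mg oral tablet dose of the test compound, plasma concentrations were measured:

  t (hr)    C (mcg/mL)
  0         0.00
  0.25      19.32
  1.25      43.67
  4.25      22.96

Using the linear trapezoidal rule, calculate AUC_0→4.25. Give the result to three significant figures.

Trapezoidal AUC_0→4.25:
  [0→0.25]: (0.00+19.32)/2 × 0.25 = 2.415
  [0.25→1.25]: (19.32+43.67)/2 × 1 = 31.495
  [1.25→4.25]: (43.67+22.96)/2 × 3 = 99.945
  Sum = 133.855 mcg/mL·hr

AUC = 134 mcg/mL·hr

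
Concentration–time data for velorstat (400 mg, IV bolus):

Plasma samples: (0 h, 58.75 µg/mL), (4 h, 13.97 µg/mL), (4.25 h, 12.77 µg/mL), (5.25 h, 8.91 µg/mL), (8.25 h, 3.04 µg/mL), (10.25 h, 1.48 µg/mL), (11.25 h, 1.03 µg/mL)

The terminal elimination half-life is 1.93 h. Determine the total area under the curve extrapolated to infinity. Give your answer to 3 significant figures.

Trapezoidal AUC_0→11.25:
  [0→4]: (58.75+13.97)/2 × 4 = 145.44
  [4→4.25]: (13.97+12.77)/2 × 0.25 = 3.3425
  [4.25→5.25]: (12.77+8.91)/2 × 1 = 10.84
  [5.25→8.25]: (8.91+3.04)/2 × 3 = 17.925
  [8.25→10.25]: (3.04+1.48)/2 × 2 = 4.52
  [10.25→11.25]: (1.48+1.03)/2 × 1 = 1.255
  Sum = 183.3225 µg/mL·h
k_e = ln2 / t½ = 0.693147 / 1.93 = 0.3591 h^-1
Extrapolated tail: C_last / k_e = 1.03 / 0.3591 = 2.868
AUC_0→∞ = 183.3225 + 2.868 = 186.1905 µg/mL·h

AUC = 186 µg/mL·h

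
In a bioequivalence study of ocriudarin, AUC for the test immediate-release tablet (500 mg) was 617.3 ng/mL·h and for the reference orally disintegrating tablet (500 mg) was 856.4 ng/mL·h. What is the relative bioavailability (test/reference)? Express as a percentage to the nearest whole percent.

F_rel = 72%

F_rel = (AUC_test/D_test) / (AUC_ref/D_ref)
      = (617.3/500) / (856.4/500)
      = 1.2346 / 1.7128 = 0.7208 = 72.08%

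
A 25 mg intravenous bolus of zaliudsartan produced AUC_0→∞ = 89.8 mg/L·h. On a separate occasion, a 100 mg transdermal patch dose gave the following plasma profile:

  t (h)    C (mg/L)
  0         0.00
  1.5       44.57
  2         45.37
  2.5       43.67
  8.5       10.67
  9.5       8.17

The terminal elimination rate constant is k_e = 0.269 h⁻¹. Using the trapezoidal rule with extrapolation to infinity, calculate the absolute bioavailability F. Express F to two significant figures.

F = 0.78

Trapezoidal AUC_0→9.5 (transdermal patch):
  [0→1.5]: (0.00+44.57)/2 × 1.5 = 33.4275
  [1.5→2]: (44.57+45.37)/2 × 0.5 = 22.485
  [2→2.5]: (45.37+43.67)/2 × 0.5 = 22.26
  [2.5→8.5]: (43.67+10.67)/2 × 6 = 163.02
  [8.5→9.5]: (10.67+8.17)/2 × 1 = 9.42
  Sum = 250.6125 mg/L·h
Tail: C_last/k_e = 8.17/0.269 = 30.372
AUC_0→∞ (transdermal patch) = 250.6125 + 30.372 = 280.9845 mg/L·h
F = (AUC_ev/D_ev)/(AUC_iv/D_iv) = (280.9845/100)/(89.8/25) = 2.809845/3.592 = 0.7823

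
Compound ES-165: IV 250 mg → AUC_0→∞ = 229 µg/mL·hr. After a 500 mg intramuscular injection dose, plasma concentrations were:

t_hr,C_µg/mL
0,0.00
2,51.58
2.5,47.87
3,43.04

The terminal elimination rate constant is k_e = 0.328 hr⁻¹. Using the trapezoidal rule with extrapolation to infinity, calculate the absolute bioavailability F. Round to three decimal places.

Trapezoidal AUC_0→3 (intramuscular injection):
  [0→2]: (0.00+51.58)/2 × 2 = 51.58
  [2→2.5]: (51.58+47.87)/2 × 0.5 = 24.8625
  [2.5→3]: (47.87+43.04)/2 × 0.5 = 22.7275
  Sum = 99.17 µg/mL·hr
Tail: C_last/k_e = 43.04/0.328 = 131.220
AUC_0→∞ (intramuscular injection) = 99.17 + 131.220 = 230.39 µg/mL·hr
F = (AUC_ev/D_ev)/(AUC_iv/D_iv) = (230.39/500)/(229/250) = 0.46078/0.916 = 0.5030

F = 0.503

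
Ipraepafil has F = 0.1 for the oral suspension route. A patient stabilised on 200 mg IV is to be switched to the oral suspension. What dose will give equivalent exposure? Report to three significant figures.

For equal systemic exposure: F × D_ev = D_iv
D_ev = D_iv / F = 200 / 0.1 = 2000 mg

D_oral = 2000 mg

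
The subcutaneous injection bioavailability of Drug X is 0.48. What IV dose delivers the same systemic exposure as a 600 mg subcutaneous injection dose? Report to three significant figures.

D_iv = 288 mg

Systemic exposure from an extravascular dose = F × D_ev, so the equivalent IV dose is F × D_ev.
D_iv = F × D_ev = 0.48 × 600 = 288 mg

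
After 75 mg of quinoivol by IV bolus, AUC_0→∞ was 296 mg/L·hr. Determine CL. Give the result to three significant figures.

CL = Dose_iv / AUC_0→∞
   = 75 / 296 = 0.253378 L/hr

CL = 0.253 L/hr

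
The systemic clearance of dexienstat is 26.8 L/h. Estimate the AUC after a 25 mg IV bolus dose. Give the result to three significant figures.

AUC_0→∞ = Dose_iv / CL
        = 25 / 26.8 = 0.932836 mg/L·h

AUC = 0.933 mg/L·h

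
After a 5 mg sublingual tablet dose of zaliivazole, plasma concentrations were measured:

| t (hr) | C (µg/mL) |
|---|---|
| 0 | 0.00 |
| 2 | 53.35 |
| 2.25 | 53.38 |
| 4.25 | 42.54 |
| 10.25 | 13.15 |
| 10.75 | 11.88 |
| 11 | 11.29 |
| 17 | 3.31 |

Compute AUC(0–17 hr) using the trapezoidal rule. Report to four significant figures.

Trapezoidal AUC_0→17:
  [0→2]: (0.00+53.35)/2 × 2 = 53.35
  [2→2.25]: (53.35+53.38)/2 × 0.25 = 13.34125
  [2.25→4.25]: (53.38+42.54)/2 × 2 = 95.92
  [4.25→10.25]: (42.54+13.15)/2 × 6 = 167.07
  [10.25→10.75]: (13.15+11.88)/2 × 0.5 = 6.2575
  [10.75→11]: (11.88+11.29)/2 × 0.25 = 2.89625
  [11→17]: (11.29+3.31)/2 × 6 = 43.8
  Sum = 382.635 µg/mL·hr

AUC = 382.6 µg/mL·hr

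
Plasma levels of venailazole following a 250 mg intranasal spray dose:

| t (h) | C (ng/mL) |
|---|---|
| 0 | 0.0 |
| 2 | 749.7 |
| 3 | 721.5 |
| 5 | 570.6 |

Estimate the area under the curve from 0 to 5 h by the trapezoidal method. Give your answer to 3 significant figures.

AUC = 2780 ng/mL·h

Trapezoidal AUC_0→5:
  [0→2]: (0.0+749.7)/2 × 2 = 749.7
  [2→3]: (749.7+721.5)/2 × 1 = 735.6
  [3→5]: (721.5+570.6)/2 × 2 = 1292.1
  Sum = 2777.4 ng/mL·h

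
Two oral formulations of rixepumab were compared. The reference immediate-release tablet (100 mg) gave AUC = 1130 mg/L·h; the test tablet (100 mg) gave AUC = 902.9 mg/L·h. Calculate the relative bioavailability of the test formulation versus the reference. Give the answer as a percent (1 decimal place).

F_rel = (AUC_test/D_test) / (AUC_ref/D_ref)
      = (902.9/100) / (1130/100)
      = 9.029 / 11.3 = 0.7990 = 79.90%

F_rel = 79.9%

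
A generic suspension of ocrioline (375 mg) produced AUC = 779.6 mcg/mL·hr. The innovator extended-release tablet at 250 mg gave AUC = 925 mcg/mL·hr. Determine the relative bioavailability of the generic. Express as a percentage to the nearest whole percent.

F_rel = (AUC_test/D_test) / (AUC_ref/D_ref)
      = (779.6/375) / (925/250)
      = 2.07893 / 3.7 = 0.5619 = 56.19%

F_rel = 56%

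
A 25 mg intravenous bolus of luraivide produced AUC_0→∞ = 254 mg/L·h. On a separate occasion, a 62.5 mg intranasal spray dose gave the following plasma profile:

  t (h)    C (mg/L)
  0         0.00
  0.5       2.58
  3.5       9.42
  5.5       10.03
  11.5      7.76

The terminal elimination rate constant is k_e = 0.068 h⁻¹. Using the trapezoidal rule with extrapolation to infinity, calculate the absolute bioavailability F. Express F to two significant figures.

F = 0.32

Trapezoidal AUC_0→11.5 (intranasal spray):
  [0→0.5]: (0.00+2.58)/2 × 0.5 = 0.645
  [0.5→3.5]: (2.58+9.42)/2 × 3 = 18.0
  [3.5→5.5]: (9.42+10.03)/2 × 2 = 19.45
  [5.5→11.5]: (10.03+7.76)/2 × 6 = 53.37
  Sum = 91.465 mg/L·h
Tail: C_last/k_e = 7.76/0.068 = 114.118
AUC_0→∞ (intranasal spray) = 91.465 + 114.118 = 205.583 mg/L·h
F = (AUC_ev/D_ev)/(AUC_iv/D_iv) = (205.583/62.5)/(254/25) = 3.289328/10.16 = 0.3238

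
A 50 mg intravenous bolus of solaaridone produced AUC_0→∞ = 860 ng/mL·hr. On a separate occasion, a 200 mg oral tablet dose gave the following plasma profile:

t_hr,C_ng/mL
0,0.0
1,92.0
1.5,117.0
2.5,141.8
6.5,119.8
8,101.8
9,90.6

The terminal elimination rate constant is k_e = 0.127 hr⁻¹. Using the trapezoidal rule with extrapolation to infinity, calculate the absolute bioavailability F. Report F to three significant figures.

F = 0.502

Trapezoidal AUC_0→9 (oral tablet):
  [0→1]: (0.0+92.0)/2 × 1 = 46.0
  [1→1.5]: (92.0+117.0)/2 × 0.5 = 52.25
  [1.5→2.5]: (117.0+141.8)/2 × 1 = 129.4
  [2.5→6.5]: (141.8+119.8)/2 × 4 = 523.2
  [6.5→8]: (119.8+101.8)/2 × 1.5 = 166.2
  [8→9]: (101.8+90.6)/2 × 1 = 96.2
  Sum = 1013.25 ng/mL·hr
Tail: C_last/k_e = 90.6/0.127 = 713.386
AUC_0→∞ (oral tablet) = 1013.25 + 713.386 = 1726.636 ng/mL·hr
F = (AUC_ev/D_ev)/(AUC_iv/D_iv) = (1726.636/200)/(860/50) = 8.63318/17.2 = 0.5019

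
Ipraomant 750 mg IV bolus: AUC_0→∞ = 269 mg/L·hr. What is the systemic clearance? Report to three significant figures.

CL = 2.79 L/hr

CL = Dose_iv / AUC_0→∞
   = 750 / 269 = 2.7881 L/hr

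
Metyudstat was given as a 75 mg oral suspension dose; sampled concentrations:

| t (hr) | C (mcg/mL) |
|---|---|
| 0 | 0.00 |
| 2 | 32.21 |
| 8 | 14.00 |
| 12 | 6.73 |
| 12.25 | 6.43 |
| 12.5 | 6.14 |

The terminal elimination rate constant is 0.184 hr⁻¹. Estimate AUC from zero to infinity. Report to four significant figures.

AUC = 248.9 mcg/mL·hr

Trapezoidal AUC_0→12.5:
  [0→2]: (0.00+32.21)/2 × 2 = 32.21
  [2→8]: (32.21+14.00)/2 × 6 = 138.63
  [8→12]: (14.00+6.73)/2 × 4 = 41.46
  [12→12.25]: (6.73+6.43)/2 × 0.25 = 1.645
  [12.25→12.5]: (6.43+6.14)/2 × 0.25 = 1.57125
  Sum = 215.51625 mcg/mL·hr
Extrapolated tail: C_last / k_e = 6.14 / 0.184 = 33.370
AUC_0→∞ = 215.51625 + 33.370 = 248.88625 mcg/mL·hr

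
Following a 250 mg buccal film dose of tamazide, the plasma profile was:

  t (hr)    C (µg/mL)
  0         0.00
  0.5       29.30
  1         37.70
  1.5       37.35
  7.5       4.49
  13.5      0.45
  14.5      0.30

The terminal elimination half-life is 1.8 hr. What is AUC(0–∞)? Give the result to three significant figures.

AUC = 184 µg/mL·hr

Trapezoidal AUC_0→14.5:
  [0→0.5]: (0.00+29.30)/2 × 0.5 = 7.325
  [0.5→1]: (29.30+37.70)/2 × 0.5 = 16.75
  [1→1.5]: (37.70+37.35)/2 × 0.5 = 18.7625
  [1.5→7.5]: (37.35+4.49)/2 × 6 = 125.52
  [7.5→13.5]: (4.49+0.45)/2 × 6 = 14.82
  [13.5→14.5]: (0.45+0.30)/2 × 1 = 0.375
  Sum = 183.5525 µg/mL·hr
k_e = ln2 / t½ = 0.693147 / 1.8 = 0.3851 hr^-1
Extrapolated tail: C_last / k_e = 0.30 / 0.3851 = 0.779
AUC_0→∞ = 183.5525 + 0.779 = 184.3315 µg/mL·hr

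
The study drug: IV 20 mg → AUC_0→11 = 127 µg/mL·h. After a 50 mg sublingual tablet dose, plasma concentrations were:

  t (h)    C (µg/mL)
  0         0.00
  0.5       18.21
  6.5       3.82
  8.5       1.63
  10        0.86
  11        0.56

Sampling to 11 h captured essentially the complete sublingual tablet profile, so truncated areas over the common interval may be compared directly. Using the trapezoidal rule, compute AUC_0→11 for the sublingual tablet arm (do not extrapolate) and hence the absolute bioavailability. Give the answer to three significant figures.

F = 0.248

Trapezoidal AUC_0→11 (sublingual tablet):
  [0→0.5]: (0.00+18.21)/2 × 0.5 = 4.5525
  [0.5→6.5]: (18.21+3.82)/2 × 6 = 66.09
  [6.5→8.5]: (3.82+1.63)/2 × 2 = 5.45
  [8.5→10]: (1.63+0.86)/2 × 1.5 = 1.8675
  [10→11]: (0.86+0.56)/2 × 1 = 0.71
  Sum = 78.67 µg/mL·h
F = (AUC_ev/D_ev)/(AUC_iv/D_iv) = (78.67/50)/(127/20) = 1.5734/6.35 = 0.2478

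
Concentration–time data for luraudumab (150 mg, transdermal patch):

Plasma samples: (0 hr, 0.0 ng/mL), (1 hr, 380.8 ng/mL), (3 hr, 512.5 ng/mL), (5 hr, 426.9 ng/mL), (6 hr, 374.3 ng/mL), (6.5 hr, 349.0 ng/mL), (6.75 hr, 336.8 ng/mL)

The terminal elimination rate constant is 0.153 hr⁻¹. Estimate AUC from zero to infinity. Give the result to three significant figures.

AUC = 4890 ng/mL·hr

Trapezoidal AUC_0→6.75:
  [0→1]: (0.0+380.8)/2 × 1 = 190.4
  [1→3]: (380.8+512.5)/2 × 2 = 893.3
  [3→5]: (512.5+426.9)/2 × 2 = 939.4
  [5→6]: (426.9+374.3)/2 × 1 = 400.6
  [6→6.5]: (374.3+349.0)/2 × 0.5 = 180.825
  [6.5→6.75]: (349.0+336.8)/2 × 0.25 = 85.725
  Sum = 2690.25 ng/mL·hr
Extrapolated tail: C_last / k_e = 336.8 / 0.153 = 2201.307
AUC_0→∞ = 2690.25 + 2201.307 = 4891.557 ng/mL·hr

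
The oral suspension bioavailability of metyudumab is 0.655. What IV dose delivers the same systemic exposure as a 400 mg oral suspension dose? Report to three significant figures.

Systemic exposure from an extravascular dose = F × D_ev, so the equivalent IV dose is F × D_ev.
D_iv = F × D_ev = 0.655 × 400 = 262 mg

D_iv = 262 mg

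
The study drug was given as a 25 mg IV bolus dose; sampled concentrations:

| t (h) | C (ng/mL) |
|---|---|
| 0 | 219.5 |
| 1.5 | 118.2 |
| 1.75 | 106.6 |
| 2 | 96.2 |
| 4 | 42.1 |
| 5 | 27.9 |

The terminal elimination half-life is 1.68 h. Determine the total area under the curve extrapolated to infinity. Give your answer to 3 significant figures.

Trapezoidal AUC_0→5:
  [0→1.5]: (219.5+118.2)/2 × 1.5 = 253.275
  [1.5→1.75]: (118.2+106.6)/2 × 0.25 = 28.1
  [1.75→2]: (106.6+96.2)/2 × 0.25 = 25.35
  [2→4]: (96.2+42.1)/2 × 2 = 138.3
  [4→5]: (42.1+27.9)/2 × 1 = 35.0
  Sum = 480.025 ng/mL·h
k_e = ln2 / t½ = 0.693147 / 1.68 = 0.4126 h^-1
Extrapolated tail: C_last / k_e = 27.9 / 0.4126 = 67.620
AUC_0→∞ = 480.025 + 67.620 = 547.645 ng/mL·h

AUC = 548 ng/mL·h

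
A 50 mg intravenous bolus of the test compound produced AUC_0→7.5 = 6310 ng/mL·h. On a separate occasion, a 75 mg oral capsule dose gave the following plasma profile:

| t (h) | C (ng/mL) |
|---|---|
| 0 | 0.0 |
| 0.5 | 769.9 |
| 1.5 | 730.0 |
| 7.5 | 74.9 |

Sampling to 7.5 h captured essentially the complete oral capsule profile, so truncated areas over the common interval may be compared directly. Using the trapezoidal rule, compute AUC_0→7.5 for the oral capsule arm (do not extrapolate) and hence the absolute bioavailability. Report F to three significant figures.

Trapezoidal AUC_0→7.5 (oral capsule):
  [0→0.5]: (0.0+769.9)/2 × 0.5 = 192.475
  [0.5→1.5]: (769.9+730.0)/2 × 1 = 749.95
  [1.5→7.5]: (730.0+74.9)/2 × 6 = 2414.7
  Sum = 3357.125 ng/mL·h
F = (AUC_ev/D_ev)/(AUC_iv/D_iv) = (3357.125/75)/(6310/50) = 44.7617/126.2 = 0.3547

F = 0.355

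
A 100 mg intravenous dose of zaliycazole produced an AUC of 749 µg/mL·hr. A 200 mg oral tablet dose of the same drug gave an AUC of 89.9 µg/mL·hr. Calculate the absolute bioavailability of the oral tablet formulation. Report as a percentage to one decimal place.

F = (AUC_ev / D_ev) / (AUC_iv / D_iv)
  = (89.9/200) / (749/100)
  = 0.4495 / 7.49 = 0.0600
  = 6.00%

F = 6.0%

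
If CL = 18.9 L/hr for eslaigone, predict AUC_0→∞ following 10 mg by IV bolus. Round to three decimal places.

AUC_0→∞ = Dose_iv / CL
        = 10 / 18.9 = 0.529101 mg/L·hr

AUC = 0.529 mg/L·hr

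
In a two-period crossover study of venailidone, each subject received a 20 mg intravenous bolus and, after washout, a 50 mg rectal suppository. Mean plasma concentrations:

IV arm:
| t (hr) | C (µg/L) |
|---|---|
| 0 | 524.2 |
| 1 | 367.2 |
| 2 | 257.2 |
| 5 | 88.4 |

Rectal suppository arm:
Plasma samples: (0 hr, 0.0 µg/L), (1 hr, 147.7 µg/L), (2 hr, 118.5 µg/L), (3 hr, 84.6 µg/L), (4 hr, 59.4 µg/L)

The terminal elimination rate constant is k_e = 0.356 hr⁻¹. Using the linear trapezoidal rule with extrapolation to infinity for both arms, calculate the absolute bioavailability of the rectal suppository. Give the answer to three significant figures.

Trapezoidal AUC_0→5 (IV):
  [0→1]: (524.2+367.2)/2 × 1 = 445.7
  [1→2]: (367.2+257.2)/2 × 1 = 312.2
  [2→5]: (257.2+88.4)/2 × 3 = 518.4
  Sum = 1276.3 µg/L·hr
IV tail: 88.4/0.356 = 248.315; AUC_iv,0→∞ = 1276.3 + 248.315 = 1524.615 µg/L·hr
Trapezoidal AUC_0→4 (rectal suppository):
  [0→1]: (0.0+147.7)/2 × 1 = 73.85
  [1→2]: (147.7+118.5)/2 × 1 = 133.1
  [2→3]: (118.5+84.6)/2 × 1 = 101.55
  [3→4]: (84.6+59.4)/2 × 1 = 72.0
  Sum = 380.5 µg/L·hr
rectal suppository tail: 59.4/0.356 = 166.854; AUC_ev,0→∞ = 380.5 + 166.854 = 547.354 µg/L·hr
F = (AUC_ev/D_ev)/(AUC_iv/D_iv) = (547.354/50)/(1524.615/20) = 10.94708/76.23075 = 0.1436

F = 0.144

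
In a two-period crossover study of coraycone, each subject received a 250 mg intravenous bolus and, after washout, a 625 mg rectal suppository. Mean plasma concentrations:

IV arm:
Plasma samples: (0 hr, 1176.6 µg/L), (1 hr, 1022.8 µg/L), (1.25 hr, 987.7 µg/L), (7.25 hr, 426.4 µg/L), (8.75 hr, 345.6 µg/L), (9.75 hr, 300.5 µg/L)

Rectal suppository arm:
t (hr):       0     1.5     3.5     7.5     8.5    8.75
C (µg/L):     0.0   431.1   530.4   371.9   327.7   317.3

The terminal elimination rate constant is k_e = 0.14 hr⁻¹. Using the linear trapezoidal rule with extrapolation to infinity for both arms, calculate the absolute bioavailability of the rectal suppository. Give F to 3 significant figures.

F = 0.268

Trapezoidal AUC_0→9.75 (IV):
  [0→1]: (1176.6+1022.8)/2 × 1 = 1099.7
  [1→1.25]: (1022.8+987.7)/2 × 0.25 = 251.3125
  [1.25→7.25]: (987.7+426.4)/2 × 6 = 4242.3
  [7.25→8.75]: (426.4+345.6)/2 × 1.5 = 579.0
  [8.75→9.75]: (345.6+300.5)/2 × 1 = 323.05
  Sum = 6495.3625 µg/L·hr
IV tail: 300.5/0.14 = 2146.429; AUC_iv,0→∞ = 6495.3625 + 2146.429 = 8641.7915 µg/L·hr
Trapezoidal AUC_0→8.75 (rectal suppository):
  [0→1.5]: (0.0+431.1)/2 × 1.5 = 323.325
  [1.5→3.5]: (431.1+530.4)/2 × 2 = 961.5
  [3.5→7.5]: (530.4+371.9)/2 × 4 = 1804.6
  [7.5→8.5]: (371.9+327.7)/2 × 1 = 349.8
  [8.5→8.75]: (327.7+317.3)/2 × 0.25 = 80.625
  Sum = 3519.85 µg/L·hr
rectal suppository tail: 317.3/0.14 = 2266.429; AUC_ev,0→∞ = 3519.85 + 2266.429 = 5786.279 µg/L·hr
F = (AUC_ev/D_ev)/(AUC_iv/D_iv) = (5786.279/625)/(8641.7915/250) = 9.2580464/34.567166 = 0.2678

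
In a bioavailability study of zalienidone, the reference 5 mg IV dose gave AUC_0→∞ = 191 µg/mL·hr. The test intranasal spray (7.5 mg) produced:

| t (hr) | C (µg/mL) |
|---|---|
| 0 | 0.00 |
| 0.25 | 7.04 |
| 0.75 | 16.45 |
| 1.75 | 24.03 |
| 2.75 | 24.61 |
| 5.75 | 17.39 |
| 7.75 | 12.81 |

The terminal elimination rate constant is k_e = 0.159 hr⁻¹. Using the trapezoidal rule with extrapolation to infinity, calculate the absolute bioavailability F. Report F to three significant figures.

F = 0.786

Trapezoidal AUC_0→7.75 (intranasal spray):
  [0→0.25]: (0.00+7.04)/2 × 0.25 = 0.88
  [0.25→0.75]: (7.04+16.45)/2 × 0.5 = 5.8725
  [0.75→1.75]: (16.45+24.03)/2 × 1 = 20.24
  [1.75→2.75]: (24.03+24.61)/2 × 1 = 24.32
  [2.75→5.75]: (24.61+17.39)/2 × 3 = 63.0
  [5.75→7.75]: (17.39+12.81)/2 × 2 = 30.2
  Sum = 144.5125 µg/mL·hr
Tail: C_last/k_e = 12.81/0.159 = 80.566
AUC_0→∞ (intranasal spray) = 144.5125 + 80.566 = 225.0785 µg/mL·hr
F = (AUC_ev/D_ev)/(AUC_iv/D_iv) = (225.0785/7.5)/(191/5) = 30.0105/38.2 = 0.7856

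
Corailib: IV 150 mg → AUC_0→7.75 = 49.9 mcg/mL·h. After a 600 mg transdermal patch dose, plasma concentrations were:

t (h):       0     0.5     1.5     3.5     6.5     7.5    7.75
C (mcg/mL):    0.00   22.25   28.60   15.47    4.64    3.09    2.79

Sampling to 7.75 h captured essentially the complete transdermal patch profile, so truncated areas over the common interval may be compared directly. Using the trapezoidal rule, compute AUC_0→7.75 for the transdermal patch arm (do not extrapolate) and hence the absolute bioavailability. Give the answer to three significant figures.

F = 0.550

Trapezoidal AUC_0→7.75 (transdermal patch):
  [0→0.5]: (0.00+22.25)/2 × 0.5 = 5.5625
  [0.5→1.5]: (22.25+28.60)/2 × 1 = 25.425
  [1.5→3.5]: (28.60+15.47)/2 × 2 = 44.07
  [3.5→6.5]: (15.47+4.64)/2 × 3 = 30.165
  [6.5→7.5]: (4.64+3.09)/2 × 1 = 3.865
  [7.5→7.75]: (3.09+2.79)/2 × 0.25 = 0.735
  Sum = 109.8225 mcg/mL·h
F = (AUC_ev/D_ev)/(AUC_iv/D_iv) = (109.8225/600)/(49.9/150) = 0.1830375/0.332667 = 0.5502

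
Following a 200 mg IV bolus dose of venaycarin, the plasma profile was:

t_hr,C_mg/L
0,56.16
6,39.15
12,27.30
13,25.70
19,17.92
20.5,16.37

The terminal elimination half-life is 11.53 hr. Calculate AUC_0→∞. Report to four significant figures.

Trapezoidal AUC_0→20.5:
  [0→6]: (56.16+39.15)/2 × 6 = 285.93
  [6→12]: (39.15+27.30)/2 × 6 = 199.35
  [12→13]: (27.30+25.70)/2 × 1 = 26.5
  [13→19]: (25.70+17.92)/2 × 6 = 130.86
  [19→20.5]: (17.92+16.37)/2 × 1.5 = 25.7175
  Sum = 668.3575 mg/L·hr
k_e = ln2 / t½ = 0.693147 / 11.53 = 0.0601 hr^-1
Extrapolated tail: C_last / k_e = 16.37 / 0.0601 = 272.379
AUC_0→∞ = 668.3575 + 272.379 = 940.7365 mg/L·hr

AUC = 940.7 mg/L·hr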